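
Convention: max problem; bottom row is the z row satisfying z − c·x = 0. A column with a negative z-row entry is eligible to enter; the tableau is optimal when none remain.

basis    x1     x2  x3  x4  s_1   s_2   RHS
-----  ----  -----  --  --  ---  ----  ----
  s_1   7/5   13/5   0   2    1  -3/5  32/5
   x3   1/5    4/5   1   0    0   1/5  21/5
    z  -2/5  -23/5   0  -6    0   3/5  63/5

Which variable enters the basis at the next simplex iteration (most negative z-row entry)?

x4

Negative z-row entries: x1: -2/5, x2: -23/5, x4: -6.
The most negative is -6 in column x4, so x4 enters.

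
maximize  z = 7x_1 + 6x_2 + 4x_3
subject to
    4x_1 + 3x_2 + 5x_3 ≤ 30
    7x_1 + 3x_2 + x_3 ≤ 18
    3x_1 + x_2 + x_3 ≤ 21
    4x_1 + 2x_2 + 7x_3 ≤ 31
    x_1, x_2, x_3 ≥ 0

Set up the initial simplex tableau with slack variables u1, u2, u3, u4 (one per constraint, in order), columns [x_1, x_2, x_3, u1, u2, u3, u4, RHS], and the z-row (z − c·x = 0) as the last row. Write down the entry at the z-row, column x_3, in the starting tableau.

-4

The z-row carries the negated objective coefficients: the x_3 entry is -4.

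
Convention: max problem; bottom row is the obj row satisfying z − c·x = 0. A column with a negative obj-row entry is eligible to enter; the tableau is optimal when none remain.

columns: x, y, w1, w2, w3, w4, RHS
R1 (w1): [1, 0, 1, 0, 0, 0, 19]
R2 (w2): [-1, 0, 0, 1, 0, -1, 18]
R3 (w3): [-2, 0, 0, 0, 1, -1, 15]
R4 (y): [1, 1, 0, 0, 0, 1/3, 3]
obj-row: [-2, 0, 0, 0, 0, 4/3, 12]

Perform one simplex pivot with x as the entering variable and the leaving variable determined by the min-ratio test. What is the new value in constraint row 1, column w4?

-1/3

Ratio test on column x — row 1: 19/1 = 19; row 2: entry -1 ≤ 0; row 3: entry -2 ≤ 0; row 4: 3/1 = 3. Minimum is 3 at row 4 (y leaves); pivot element 1.
Divide row 4 by 1; eliminate column x from the other rows.
Row 1 update in column w4: 0 − 1·(1/3) = -1/3.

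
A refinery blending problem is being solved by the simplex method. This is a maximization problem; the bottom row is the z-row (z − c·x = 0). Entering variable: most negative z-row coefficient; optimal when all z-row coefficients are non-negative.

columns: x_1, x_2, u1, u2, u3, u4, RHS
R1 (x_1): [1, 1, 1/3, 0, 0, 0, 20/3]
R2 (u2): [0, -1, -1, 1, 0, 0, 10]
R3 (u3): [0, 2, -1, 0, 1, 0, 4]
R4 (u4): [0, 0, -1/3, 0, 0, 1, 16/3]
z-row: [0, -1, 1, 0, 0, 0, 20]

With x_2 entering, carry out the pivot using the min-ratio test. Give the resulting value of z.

22

Ratio test on column x_2 — row 1: (20/3)/1 = 20/3; row 2: entry -1 ≤ 0; row 3: 4/2 = 2; row 4: entry 0 ≤ 0. Minimum is 2 at row 3 (u3 leaves); pivot element 2.
Pivot on row 3; the z-row RHS becomes 20 − (-1)·2 = 22.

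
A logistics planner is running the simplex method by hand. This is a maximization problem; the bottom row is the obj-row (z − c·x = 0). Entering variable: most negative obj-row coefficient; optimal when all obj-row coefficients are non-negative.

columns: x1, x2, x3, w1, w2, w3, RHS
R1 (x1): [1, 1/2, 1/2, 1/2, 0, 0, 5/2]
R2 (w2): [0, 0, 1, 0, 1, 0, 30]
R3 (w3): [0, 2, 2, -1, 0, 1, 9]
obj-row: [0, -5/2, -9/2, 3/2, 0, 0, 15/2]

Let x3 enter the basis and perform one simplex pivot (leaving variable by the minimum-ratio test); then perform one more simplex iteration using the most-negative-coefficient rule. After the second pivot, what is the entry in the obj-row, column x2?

Ratio test on column x3 — row 1: (5/2)/(1/2) = 5; row 2: 30/1 = 30; row 3: 9/2 = 9/2. Minimum is 9/2 at row 3 (w3 leaves); pivot element 2.
Divide row 3 by 2; eliminate column x3 from the other rows.
Second iteration: most negative obj-row entry is -3/4 in column w1, so w1 enters.
Ratio test on column w1 — row 1: (1/4)/(3/4) = 1/3; row 2: (51/2)/(1/2) = 51; row 3: entry -1/2 ≤ 0. Minimum is 1/3 at row 1 (x1 leaves); pivot element 3/4.
Divide row 1 by 3/4; eliminate column w1 from the other rows.
After both pivots, the entry at the obj-row, column x2 is 2.

2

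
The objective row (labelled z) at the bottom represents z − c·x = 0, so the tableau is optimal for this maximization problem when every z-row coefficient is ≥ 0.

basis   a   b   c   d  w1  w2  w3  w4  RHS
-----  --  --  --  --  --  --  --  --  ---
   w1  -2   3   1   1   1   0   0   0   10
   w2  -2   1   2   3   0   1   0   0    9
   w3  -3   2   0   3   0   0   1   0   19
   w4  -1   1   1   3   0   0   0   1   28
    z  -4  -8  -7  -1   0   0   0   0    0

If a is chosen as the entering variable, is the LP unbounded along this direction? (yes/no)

Every constraint-row entry in column a is ≤ 0, so increasing a is unbounded.

yes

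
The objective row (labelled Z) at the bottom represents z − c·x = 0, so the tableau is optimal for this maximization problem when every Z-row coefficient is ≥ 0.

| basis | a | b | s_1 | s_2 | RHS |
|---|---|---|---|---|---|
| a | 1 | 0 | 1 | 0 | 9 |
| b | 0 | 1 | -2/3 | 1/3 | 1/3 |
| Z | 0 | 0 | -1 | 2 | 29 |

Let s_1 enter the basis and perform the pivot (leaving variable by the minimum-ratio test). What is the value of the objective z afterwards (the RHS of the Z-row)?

38

Ratio test on column s_1 — row 1: 9/1 = 9; row 2: entry -2/3 ≤ 0. Minimum is 9 at row 1 (a leaves); pivot element 1.
Pivot on row 1; the Z-row RHS becomes 29 − (-1)·9 = 38.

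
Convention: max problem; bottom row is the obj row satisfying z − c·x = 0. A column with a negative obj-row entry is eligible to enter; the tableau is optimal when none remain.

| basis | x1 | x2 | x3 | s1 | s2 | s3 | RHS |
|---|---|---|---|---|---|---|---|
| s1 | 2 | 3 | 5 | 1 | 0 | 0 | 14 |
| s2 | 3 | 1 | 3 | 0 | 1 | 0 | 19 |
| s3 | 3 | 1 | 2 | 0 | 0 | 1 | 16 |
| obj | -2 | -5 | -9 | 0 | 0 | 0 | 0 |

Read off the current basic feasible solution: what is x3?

0

x3 is not in the basis, so in the current basic feasible solution x3 = 0.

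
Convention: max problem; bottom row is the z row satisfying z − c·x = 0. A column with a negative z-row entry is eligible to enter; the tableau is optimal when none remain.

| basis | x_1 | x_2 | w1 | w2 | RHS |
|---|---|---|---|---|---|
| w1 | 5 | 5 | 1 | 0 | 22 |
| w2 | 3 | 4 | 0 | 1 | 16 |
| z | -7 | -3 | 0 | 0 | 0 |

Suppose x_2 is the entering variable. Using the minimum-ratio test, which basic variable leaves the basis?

w2

Column x_2 entries and ratios — w1: 22/5 = 22/5; w2: 16/4 = 4.
Smallest ratio is 4 in the row of w2, so w2 leaves.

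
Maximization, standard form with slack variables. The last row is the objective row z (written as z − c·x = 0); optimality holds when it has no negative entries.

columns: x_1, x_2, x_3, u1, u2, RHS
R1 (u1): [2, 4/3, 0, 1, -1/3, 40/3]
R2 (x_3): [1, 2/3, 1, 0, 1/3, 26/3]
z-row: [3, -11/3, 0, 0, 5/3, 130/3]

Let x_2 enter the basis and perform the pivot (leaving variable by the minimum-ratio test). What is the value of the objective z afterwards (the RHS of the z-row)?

80

Ratio test on column x_2 — row 1: (40/3)/(4/3) = 10; row 2: (26/3)/(2/3) = 13. Minimum is 10 at row 1 (u1 leaves); pivot element 4/3.
Pivot on row 1; the z-row RHS becomes 130/3 − (-11/3)·10 = 80.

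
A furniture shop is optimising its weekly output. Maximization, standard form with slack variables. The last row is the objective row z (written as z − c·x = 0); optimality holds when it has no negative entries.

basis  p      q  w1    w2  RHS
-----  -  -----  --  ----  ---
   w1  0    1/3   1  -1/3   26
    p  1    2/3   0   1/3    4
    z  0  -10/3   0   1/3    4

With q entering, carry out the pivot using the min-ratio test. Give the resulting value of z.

24

Ratio test on column q — row 1: 26/(1/3) = 78; row 2: 4/(2/3) = 6. Minimum is 6 at row 2 (p leaves); pivot element 2/3.
Pivot on row 2; the z-row RHS becomes 4 − (-10/3)·6 = 24.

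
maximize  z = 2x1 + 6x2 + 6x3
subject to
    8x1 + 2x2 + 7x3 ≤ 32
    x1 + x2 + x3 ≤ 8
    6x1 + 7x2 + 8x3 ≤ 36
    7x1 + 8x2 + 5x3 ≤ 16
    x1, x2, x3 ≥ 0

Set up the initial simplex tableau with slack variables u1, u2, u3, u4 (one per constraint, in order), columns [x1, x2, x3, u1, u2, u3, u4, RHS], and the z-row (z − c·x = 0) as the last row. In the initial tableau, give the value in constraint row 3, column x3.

Constraint 3 has coefficient 8 on x3.

8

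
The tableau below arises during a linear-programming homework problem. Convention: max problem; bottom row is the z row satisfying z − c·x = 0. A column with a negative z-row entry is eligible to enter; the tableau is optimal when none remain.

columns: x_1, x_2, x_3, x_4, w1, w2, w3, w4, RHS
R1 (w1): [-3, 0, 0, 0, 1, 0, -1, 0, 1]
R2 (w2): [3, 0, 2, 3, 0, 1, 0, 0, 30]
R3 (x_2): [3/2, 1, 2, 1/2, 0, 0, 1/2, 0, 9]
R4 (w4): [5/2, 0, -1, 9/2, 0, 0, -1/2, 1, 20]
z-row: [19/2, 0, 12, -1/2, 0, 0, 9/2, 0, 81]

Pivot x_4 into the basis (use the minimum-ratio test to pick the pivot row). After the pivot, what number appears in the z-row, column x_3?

Ratio test on column x_4 — row 1: entry 0 ≤ 0; row 2: 30/3 = 10; row 3: 9/(1/2) = 18; row 4: 20/(9/2) = 40/9. Minimum is 40/9 at row 4 (w4 leaves); pivot element 9/2.
Divide row 4 by 9/2; eliminate column x_4 from the other rows.
z-row update in column x_3: 12 − (-1/2)·(-2/9) = 107/9.

107/9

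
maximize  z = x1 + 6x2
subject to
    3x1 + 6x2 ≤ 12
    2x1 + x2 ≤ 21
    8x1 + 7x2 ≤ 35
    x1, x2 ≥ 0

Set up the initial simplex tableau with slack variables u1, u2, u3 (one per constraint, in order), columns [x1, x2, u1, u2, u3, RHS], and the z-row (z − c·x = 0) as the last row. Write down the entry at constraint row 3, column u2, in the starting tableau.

0

Slack u2 belongs to constraint 2; its column is the unit vector e_2, so the entry in row 3 is 0.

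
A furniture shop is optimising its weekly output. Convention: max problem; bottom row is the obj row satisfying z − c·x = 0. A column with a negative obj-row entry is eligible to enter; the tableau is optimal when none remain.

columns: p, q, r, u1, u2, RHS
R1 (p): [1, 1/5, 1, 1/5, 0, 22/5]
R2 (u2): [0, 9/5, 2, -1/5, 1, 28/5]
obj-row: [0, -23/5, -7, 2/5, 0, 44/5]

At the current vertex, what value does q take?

q is not in the basis, so in the current basic feasible solution q = 0.

0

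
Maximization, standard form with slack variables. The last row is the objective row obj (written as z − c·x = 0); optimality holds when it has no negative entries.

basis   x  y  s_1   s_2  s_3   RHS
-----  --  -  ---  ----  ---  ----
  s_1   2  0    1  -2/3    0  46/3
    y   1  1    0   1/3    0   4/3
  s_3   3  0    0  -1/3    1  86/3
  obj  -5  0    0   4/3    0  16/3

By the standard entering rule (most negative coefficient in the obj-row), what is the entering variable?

Negative obj-row entries: x: -5.
The most negative is -5 in column x, so x enters.

x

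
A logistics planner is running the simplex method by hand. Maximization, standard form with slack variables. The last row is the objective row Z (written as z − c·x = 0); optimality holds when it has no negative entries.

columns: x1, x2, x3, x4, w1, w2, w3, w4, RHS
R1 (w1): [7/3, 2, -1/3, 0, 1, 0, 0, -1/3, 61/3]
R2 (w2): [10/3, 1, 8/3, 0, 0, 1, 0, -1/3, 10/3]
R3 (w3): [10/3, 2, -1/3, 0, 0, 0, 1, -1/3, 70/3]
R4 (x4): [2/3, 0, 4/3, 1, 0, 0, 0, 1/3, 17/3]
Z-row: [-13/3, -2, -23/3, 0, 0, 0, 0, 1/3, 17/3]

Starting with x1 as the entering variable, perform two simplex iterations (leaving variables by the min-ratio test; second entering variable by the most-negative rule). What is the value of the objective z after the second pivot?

Ratio test on column x1 — row 1: (61/3)/(7/3) = 61/7; row 2: (10/3)/(10/3) = 1; row 3: (70/3)/(10/3) = 7; row 4: (17/3)/(2/3) = 17/2. Minimum is 1 at row 2 (w2 leaves); pivot element 10/3.
Pivot on row 2; the Z-row RHS becomes 17/3 − (-13/3)·1 = 10.
Next entering variable (most negative Z-row entry -21/5): x3.
Ratio test on column x3 — row 1: entry -11/5 ≤ 0; row 2: 1/(4/5) = 5/4; row 3: entry -3 ≤ 0; row 4: 5/(4/5) = 25/4. Minimum is 5/4 at row 2 (x1 leaves); pivot element 4/5.
After the second pivot the Z-row RHS is 10 − (-21/5)·(5/4) = 61/4.

61/4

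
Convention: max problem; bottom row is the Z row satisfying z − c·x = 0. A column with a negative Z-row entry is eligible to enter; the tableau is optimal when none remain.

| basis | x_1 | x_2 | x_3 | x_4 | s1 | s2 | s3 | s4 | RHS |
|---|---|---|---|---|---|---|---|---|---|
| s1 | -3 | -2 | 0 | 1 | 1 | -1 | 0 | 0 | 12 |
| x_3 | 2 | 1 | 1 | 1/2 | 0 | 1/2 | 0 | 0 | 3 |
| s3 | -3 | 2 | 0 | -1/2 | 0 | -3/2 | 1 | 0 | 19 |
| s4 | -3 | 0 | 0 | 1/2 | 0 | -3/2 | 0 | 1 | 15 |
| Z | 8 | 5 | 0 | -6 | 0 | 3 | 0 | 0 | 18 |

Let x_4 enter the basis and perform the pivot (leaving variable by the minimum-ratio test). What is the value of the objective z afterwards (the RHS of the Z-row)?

Ratio test on column x_4 — row 1: 12/1 = 12; row 2: 3/(1/2) = 6; row 3: entry -1/2 ≤ 0; row 4: 15/(1/2) = 30. Minimum is 6 at row 2 (x_3 leaves); pivot element 1/2.
Pivot on row 2; the Z-row RHS becomes 18 − (-6)·6 = 54.

54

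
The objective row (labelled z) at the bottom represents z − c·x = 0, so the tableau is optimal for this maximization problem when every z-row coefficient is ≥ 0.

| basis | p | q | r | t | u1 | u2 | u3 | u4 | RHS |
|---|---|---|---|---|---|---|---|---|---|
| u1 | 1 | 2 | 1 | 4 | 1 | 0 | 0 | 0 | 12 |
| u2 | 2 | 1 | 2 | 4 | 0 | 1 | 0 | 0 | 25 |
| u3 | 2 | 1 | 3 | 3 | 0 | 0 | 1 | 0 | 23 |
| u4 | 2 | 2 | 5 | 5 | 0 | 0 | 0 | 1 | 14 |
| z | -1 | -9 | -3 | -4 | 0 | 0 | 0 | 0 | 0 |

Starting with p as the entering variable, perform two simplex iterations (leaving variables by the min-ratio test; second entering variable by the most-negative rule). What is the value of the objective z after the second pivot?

Ratio test on column p — row 1: 12/1 = 12; row 2: 25/2 = 25/2; row 3: 23/2 = 23/2; row 4: 14/2 = 7. Minimum is 7 at row 4 (u4 leaves); pivot element 2.
Pivot on row 4; the z-row RHS becomes 0 − (-1)·7 = 7.
Next entering variable (most negative z-row entry -8): q.
Ratio test on column q — row 1: 5/1 = 5; row 2: entry -1 ≤ 0; row 3: entry -1 ≤ 0; row 4: 7/1 = 7. Minimum is 5 at row 1 (u1 leaves); pivot element 1.
After the second pivot the z-row RHS is 7 − (-8)·5 = 47.

47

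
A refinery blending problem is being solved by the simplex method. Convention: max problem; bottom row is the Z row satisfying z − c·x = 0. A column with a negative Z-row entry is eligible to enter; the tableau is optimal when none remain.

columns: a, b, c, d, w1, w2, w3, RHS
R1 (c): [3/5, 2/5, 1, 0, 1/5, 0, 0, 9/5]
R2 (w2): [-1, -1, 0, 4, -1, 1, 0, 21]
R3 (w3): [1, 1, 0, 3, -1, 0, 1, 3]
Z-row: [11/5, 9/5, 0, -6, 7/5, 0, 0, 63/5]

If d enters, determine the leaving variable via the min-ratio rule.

w3

Column d entries and ratios — c: 0 ≤ 0, skip; w2: 21/4 = 21/4; w3: 3/3 = 1.
Smallest ratio is 1 in the row of w3, so w3 leaves.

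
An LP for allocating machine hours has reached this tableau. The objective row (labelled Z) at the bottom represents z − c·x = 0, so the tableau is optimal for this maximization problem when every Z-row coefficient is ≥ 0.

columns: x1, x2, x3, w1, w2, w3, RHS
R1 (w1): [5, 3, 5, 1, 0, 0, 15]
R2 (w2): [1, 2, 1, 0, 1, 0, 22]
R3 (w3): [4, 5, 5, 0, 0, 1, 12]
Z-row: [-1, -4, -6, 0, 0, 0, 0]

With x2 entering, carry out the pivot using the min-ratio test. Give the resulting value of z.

48/5

Ratio test on column x2 — row 1: 15/3 = 5; row 2: 22/2 = 11; row 3: 12/5 = 12/5. Minimum is 12/5 at row 3 (w3 leaves); pivot element 5.
Pivot on row 3; the Z-row RHS becomes 0 − (-4)·(12/5) = 48/5.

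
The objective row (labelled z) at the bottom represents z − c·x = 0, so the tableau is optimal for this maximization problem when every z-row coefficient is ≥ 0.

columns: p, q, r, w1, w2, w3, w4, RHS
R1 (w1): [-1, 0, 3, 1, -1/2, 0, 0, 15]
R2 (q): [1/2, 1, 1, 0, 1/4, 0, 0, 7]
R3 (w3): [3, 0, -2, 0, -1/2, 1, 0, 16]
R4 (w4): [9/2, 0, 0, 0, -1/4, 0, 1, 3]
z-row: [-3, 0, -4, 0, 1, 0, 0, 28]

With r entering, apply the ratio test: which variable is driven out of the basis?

w1

Column r entries and ratios — w1: 15/3 = 5; q: 7/1 = 7; w3: -2 ≤ 0, skip; w4: 0 ≤ 0, skip.
Smallest ratio is 5 in the row of w1, so w1 leaves.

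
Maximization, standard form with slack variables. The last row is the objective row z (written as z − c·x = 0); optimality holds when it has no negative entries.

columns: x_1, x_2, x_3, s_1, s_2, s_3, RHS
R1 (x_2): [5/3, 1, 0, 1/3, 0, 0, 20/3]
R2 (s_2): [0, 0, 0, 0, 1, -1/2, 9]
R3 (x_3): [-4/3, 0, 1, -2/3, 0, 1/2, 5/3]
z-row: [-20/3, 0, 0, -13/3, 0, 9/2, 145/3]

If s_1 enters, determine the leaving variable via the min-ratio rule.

x_2

Column s_1 entries and ratios — x_2: (20/3)/(1/3) = 20; s_2: 0 ≤ 0, skip; x_3: -2/3 ≤ 0, skip.
Smallest ratio is 20 in the row of x_2, so x_2 leaves.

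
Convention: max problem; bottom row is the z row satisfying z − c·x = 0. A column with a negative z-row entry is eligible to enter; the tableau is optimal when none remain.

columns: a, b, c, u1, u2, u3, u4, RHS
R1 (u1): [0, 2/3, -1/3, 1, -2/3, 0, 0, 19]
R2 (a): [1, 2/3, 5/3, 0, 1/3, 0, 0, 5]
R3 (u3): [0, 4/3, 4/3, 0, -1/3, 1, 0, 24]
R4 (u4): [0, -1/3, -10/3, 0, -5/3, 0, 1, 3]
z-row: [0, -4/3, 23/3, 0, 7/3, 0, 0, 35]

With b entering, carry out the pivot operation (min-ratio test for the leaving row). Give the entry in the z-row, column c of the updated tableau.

Ratio test on column b — row 1: 19/(2/3) = 57/2; row 2: 5/(2/3) = 15/2; row 3: 24/(4/3) = 18; row 4: entry -1/3 ≤ 0. Minimum is 15/2 at row 2 (a leaves); pivot element 2/3.
Divide row 2 by 2/3; eliminate column b from the other rows.
z-row update in column c: 23/3 − (-4/3)·(5/2) = 11.

11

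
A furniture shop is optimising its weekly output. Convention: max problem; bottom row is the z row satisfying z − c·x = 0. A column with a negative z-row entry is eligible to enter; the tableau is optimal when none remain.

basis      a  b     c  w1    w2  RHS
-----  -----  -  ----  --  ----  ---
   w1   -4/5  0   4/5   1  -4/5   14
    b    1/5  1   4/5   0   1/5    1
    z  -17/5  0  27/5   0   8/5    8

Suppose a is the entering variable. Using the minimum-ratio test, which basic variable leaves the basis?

Column a entries and ratios — w1: -4/5 ≤ 0, skip; b: 1/(1/5) = 5.
Smallest ratio is 5 in the row of b, so b leaves.

b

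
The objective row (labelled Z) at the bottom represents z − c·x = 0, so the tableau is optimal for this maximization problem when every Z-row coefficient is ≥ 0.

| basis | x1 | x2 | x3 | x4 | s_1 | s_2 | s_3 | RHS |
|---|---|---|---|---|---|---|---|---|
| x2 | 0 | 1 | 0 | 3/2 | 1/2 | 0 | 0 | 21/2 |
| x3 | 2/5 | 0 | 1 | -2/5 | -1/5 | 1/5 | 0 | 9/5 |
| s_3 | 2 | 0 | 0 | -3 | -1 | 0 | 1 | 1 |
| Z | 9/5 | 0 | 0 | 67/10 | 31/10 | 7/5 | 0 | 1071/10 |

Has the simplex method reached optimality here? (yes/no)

Every Z-row coefficient is ≥ 0, so the tableau is optimal.

yes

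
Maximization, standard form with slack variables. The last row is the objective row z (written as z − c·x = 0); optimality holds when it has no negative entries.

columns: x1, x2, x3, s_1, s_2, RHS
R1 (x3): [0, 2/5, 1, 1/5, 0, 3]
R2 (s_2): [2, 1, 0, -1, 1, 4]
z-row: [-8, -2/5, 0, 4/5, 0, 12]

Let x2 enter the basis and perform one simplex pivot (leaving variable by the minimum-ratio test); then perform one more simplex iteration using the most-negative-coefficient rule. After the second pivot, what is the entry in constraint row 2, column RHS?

Ratio test on column x2 — row 1: 3/(2/5) = 15/2; row 2: 4/1 = 4. Minimum is 4 at row 2 (s_2 leaves); pivot element 1.
Divide row 2 by 1; eliminate column x2 from the other rows.
Second iteration: most negative z-row entry is -36/5 in column x1, so x1 enters.
Ratio test on column x1 — row 1: entry -4/5 ≤ 0; row 2: 4/2 = 2. Minimum is 2 at row 2 (x2 leaves); pivot element 2.
Divide row 2 by 2; eliminate column x1 from the other rows.
After both pivots, the entry at constraint row 2, column RHS is 2.

2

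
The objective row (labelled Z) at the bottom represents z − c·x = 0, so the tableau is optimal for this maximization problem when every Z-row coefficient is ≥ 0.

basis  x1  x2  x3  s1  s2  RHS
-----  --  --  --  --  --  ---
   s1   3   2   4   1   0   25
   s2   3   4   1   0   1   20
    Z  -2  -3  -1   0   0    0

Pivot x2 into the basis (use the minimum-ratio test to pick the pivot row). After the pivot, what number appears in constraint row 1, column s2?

-1/2

Ratio test on column x2 — row 1: 25/2 = 25/2; row 2: 20/4 = 5. Minimum is 5 at row 2 (s2 leaves); pivot element 4.
Divide row 2 by 4; eliminate column x2 from the other rows.
Row 1 update in column s2: 0 − 2·(1/4) = -1/2.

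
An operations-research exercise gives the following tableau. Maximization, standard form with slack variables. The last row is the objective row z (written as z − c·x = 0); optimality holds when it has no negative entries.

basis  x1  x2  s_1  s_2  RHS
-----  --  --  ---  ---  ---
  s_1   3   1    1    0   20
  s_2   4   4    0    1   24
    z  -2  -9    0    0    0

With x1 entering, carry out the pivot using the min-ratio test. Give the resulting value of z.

12

Ratio test on column x1 — row 1: 20/3 = 20/3; row 2: 24/4 = 6. Minimum is 6 at row 2 (s_2 leaves); pivot element 4.
Pivot on row 2; the z-row RHS becomes 0 − (-2)·6 = 12.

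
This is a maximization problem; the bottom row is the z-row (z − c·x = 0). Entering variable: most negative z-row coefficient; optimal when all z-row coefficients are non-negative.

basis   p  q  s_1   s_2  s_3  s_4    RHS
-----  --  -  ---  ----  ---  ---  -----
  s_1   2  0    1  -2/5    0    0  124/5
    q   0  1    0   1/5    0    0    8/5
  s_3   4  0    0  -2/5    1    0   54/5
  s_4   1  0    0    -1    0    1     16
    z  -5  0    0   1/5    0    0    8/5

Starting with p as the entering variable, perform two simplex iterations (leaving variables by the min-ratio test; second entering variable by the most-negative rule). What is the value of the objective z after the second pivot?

Ratio test on column p — row 1: (124/5)/2 = 62/5; row 2: entry 0 ≤ 0; row 3: (54/5)/4 = 27/10; row 4: 16/1 = 16. Minimum is 27/10 at row 3 (s_3 leaves); pivot element 4.
Pivot on row 3; the z-row RHS becomes 8/5 − (-5)·(27/10) = 151/10.
Next entering variable (most negative z-row entry -3/10): s_2.
Ratio test on column s_2 — row 1: entry -1/5 ≤ 0; row 2: (8/5)/(1/5) = 8; row 3: entry -1/10 ≤ 0; row 4: entry -9/10 ≤ 0. Minimum is 8 at row 2 (q leaves); pivot element 1/5.
After the second pivot the z-row RHS is 151/10 − (-3/10)·8 = 35/2.

35/2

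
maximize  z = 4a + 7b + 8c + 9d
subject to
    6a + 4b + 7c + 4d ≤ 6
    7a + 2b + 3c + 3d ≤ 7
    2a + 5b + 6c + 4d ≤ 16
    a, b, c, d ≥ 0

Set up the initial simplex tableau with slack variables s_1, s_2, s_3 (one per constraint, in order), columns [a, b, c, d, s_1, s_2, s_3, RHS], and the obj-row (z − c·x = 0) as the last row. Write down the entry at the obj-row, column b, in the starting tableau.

-7

The obj-row carries the negated objective coefficients: the b entry is -7.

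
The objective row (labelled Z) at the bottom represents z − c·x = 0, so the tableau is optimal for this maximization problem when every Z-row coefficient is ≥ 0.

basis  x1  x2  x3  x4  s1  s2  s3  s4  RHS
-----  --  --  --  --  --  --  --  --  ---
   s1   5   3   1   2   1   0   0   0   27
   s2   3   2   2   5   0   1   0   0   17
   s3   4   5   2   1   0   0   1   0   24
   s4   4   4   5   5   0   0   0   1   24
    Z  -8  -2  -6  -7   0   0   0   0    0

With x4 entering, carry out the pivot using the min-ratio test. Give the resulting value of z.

Ratio test on column x4 — row 1: 27/2 = 27/2; row 2: 17/5 = 17/5; row 3: 24/1 = 24; row 4: 24/5 = 24/5. Minimum is 17/5 at row 2 (s2 leaves); pivot element 5.
Pivot on row 2; the Z-row RHS becomes 0 − (-7)·(17/5) = 119/5.

119/5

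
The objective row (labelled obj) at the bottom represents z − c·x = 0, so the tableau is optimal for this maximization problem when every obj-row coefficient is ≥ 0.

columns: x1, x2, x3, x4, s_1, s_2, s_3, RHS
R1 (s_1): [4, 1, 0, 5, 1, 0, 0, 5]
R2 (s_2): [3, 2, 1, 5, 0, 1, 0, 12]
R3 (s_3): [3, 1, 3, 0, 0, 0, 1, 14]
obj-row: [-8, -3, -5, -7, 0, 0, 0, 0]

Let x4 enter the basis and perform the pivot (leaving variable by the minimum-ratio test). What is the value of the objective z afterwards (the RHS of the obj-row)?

7

Ratio test on column x4 — row 1: 5/5 = 1; row 2: 12/5 = 12/5; row 3: entry 0 ≤ 0. Minimum is 1 at row 1 (s_1 leaves); pivot element 5.
Pivot on row 1; the obj-row RHS becomes 0 − (-7)·1 = 7.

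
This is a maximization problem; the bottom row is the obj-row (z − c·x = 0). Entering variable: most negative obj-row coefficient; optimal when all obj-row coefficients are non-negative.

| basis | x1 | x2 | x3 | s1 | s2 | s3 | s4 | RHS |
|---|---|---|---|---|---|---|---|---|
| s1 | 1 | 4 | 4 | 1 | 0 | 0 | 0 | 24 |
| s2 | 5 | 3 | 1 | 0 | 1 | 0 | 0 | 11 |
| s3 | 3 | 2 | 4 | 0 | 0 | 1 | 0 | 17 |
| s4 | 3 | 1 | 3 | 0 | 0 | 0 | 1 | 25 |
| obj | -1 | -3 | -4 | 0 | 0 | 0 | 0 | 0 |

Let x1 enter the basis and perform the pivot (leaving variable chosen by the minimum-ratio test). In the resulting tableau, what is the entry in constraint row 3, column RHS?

Ratio test on column x1 — row 1: 24/1 = 24; row 2: 11/5 = 11/5; row 3: 17/3 = 17/3; row 4: 25/3 = 25/3. Minimum is 11/5 at row 2 (s2 leaves); pivot element 5.
Divide row 2 by 5; eliminate column x1 from the other rows.
Row 3 update in column RHS: 17 − 3·(11/5) = 52/5.

52/5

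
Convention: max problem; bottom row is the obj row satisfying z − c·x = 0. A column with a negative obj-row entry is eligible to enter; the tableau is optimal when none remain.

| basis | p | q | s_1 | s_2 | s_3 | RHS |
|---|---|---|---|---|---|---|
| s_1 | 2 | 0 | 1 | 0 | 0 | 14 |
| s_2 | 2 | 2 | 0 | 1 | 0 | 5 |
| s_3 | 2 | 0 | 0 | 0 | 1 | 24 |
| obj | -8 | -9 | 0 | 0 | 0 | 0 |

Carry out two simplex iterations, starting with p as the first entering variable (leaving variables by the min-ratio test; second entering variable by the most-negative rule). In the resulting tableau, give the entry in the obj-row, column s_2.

Ratio test on column p — row 1: 14/2 = 7; row 2: 5/2 = 5/2; row 3: 24/2 = 12. Minimum is 5/2 at row 2 (s_2 leaves); pivot element 2.
Divide row 2 by 2; eliminate column p from the other rows.
Second iteration: most negative obj-row entry is -1 in column q, so q enters.
Ratio test on column q — row 1: entry -2 ≤ 0; row 2: (5/2)/1 = 5/2; row 3: entry -2 ≤ 0. Minimum is 5/2 at row 2 (p leaves); pivot element 1.
Divide row 2 by 1; eliminate column q from the other rows.
After both pivots, the entry at the obj-row, column s_2 is 9/2.

9/2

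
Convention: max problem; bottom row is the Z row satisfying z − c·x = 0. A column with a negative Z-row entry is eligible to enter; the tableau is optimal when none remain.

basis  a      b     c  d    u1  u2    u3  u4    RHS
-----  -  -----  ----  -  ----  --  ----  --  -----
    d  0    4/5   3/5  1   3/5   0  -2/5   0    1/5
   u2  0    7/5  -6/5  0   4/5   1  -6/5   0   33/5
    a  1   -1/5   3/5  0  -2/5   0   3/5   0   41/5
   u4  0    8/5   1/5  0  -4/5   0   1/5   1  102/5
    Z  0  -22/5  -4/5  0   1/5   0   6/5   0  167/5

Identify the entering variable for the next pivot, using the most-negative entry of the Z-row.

Negative Z-row entries: b: -22/5, c: -4/5.
The most negative is -22/5 in column b, so b enters.

b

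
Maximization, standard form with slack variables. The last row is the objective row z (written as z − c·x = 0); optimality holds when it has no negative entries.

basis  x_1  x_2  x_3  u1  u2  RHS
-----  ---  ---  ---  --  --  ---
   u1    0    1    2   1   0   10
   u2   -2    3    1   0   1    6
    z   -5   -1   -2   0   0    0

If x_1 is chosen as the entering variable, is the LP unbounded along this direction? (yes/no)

Every constraint-row entry in column x_1 is ≤ 0, so increasing x_1 is unbounded.

yes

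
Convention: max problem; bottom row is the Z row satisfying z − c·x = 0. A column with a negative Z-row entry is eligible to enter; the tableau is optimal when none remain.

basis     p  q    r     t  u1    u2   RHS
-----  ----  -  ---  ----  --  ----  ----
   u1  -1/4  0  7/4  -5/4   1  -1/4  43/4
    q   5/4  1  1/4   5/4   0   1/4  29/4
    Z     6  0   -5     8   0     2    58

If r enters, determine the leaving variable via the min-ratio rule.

u1

Column r entries and ratios — u1: (43/4)/(7/4) = 43/7; q: (29/4)/(1/4) = 29.
Smallest ratio is 43/7 in the row of u1, so u1 leaves.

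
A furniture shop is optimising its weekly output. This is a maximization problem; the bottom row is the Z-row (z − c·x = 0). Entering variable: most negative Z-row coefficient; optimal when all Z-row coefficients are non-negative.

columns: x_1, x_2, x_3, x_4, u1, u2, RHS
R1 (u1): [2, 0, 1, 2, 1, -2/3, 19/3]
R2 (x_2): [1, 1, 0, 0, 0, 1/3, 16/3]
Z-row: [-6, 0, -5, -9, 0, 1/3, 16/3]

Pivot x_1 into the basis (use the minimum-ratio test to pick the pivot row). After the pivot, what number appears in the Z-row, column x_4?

-3

Ratio test on column x_1 — row 1: (19/3)/2 = 19/6; row 2: (16/3)/1 = 16/3. Minimum is 19/6 at row 1 (u1 leaves); pivot element 2.
Divide row 1 by 2; eliminate column x_1 from the other rows.
Z-row update in column x_4: -9 − (-6)·1 = -3.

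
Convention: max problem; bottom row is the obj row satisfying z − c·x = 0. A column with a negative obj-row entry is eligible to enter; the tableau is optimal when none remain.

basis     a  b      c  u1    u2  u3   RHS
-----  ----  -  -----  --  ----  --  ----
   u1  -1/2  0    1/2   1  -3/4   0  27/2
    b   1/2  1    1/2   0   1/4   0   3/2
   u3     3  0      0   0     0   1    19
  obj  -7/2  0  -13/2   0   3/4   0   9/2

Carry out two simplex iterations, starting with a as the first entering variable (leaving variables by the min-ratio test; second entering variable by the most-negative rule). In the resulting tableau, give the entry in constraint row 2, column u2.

Ratio test on column a — row 1: entry -1/2 ≤ 0; row 2: (3/2)/(1/2) = 3; row 3: 19/3 = 19/3. Minimum is 3 at row 2 (b leaves); pivot element 1/2.
Divide row 2 by 1/2; eliminate column a from the other rows.
Second iteration: most negative obj-row entry is -3 in column c, so c enters.
Ratio test on column c — row 1: 15/1 = 15; row 2: 3/1 = 3; row 3: entry -3 ≤ 0. Minimum is 3 at row 2 (a leaves); pivot element 1.
Divide row 2 by 1; eliminate column c from the other rows.
After both pivots, the entry at constraint row 2, column u2 is 1/2.

1/2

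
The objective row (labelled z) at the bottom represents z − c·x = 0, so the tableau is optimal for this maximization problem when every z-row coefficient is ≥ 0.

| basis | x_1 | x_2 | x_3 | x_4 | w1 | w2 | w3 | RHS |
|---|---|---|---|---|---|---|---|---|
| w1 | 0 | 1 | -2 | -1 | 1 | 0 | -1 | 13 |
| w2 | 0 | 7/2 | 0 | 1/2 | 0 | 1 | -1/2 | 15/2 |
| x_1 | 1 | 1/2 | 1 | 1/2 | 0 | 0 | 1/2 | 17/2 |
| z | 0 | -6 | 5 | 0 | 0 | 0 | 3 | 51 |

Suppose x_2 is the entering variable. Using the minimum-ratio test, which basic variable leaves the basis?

Column x_2 entries and ratios — w1: 13/1 = 13; w2: (15/2)/(7/2) = 15/7; x_1: (17/2)/(1/2) = 17.
Smallest ratio is 15/7 in the row of w2, so w2 leaves.

w2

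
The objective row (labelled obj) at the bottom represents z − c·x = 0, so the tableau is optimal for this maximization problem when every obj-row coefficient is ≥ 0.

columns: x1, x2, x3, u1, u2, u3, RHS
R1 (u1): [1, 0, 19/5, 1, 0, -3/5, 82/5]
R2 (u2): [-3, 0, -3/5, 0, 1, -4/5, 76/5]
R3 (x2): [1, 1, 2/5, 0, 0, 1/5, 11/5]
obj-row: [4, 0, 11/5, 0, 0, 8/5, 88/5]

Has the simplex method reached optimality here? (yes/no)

Every obj-row coefficient is ≥ 0, so the tableau is optimal.

yes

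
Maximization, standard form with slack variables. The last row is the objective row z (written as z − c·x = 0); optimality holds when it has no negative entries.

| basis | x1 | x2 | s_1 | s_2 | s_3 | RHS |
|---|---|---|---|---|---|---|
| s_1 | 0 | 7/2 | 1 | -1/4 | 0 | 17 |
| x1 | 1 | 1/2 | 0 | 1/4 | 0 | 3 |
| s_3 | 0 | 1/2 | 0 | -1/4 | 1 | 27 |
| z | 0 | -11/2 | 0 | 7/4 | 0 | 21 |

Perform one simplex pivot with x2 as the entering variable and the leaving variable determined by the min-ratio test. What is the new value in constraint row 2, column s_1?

-1/7

Ratio test on column x2 — row 1: 17/(7/2) = 34/7; row 2: 3/(1/2) = 6; row 3: 27/(1/2) = 54. Minimum is 34/7 at row 1 (s_1 leaves); pivot element 7/2.
Divide row 1 by 7/2; eliminate column x2 from the other rows.
Row 2 update in column s_1: 0 − (1/2)·(2/7) = -1/7.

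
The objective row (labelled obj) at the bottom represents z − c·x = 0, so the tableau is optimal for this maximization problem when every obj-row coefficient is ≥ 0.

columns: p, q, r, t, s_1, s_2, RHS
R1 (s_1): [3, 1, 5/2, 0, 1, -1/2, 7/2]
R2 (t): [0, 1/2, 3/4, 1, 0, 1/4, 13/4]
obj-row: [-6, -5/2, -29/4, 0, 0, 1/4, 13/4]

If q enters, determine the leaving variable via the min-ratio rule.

Column q entries and ratios — s_1: (7/2)/1 = 7/2; t: (13/4)/(1/2) = 13/2.
Smallest ratio is 7/2 in the row of s_1, so s_1 leaves.

s_1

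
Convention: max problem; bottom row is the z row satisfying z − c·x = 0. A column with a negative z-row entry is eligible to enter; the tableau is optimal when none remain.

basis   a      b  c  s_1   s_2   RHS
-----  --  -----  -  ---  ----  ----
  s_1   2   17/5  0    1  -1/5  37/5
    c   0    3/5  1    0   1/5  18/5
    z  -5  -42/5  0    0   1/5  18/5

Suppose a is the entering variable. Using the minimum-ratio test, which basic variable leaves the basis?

Column a entries and ratios — s_1: (37/5)/2 = 37/10; c: 0 ≤ 0, skip.
Smallest ratio is 37/10 in the row of s_1, so s_1 leaves.

s_1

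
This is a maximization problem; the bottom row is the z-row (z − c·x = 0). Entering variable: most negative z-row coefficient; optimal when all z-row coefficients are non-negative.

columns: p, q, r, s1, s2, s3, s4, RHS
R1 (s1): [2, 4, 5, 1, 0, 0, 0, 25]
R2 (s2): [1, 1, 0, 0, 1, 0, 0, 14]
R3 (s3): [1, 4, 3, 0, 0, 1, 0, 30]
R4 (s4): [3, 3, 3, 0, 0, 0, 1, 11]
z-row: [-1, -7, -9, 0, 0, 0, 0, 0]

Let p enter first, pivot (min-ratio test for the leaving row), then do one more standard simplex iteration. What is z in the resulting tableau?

Ratio test on column p — row 1: 25/2 = 25/2; row 2: 14/1 = 14; row 3: 30/1 = 30; row 4: 11/3 = 11/3. Minimum is 11/3 at row 4 (s4 leaves); pivot element 3.
Pivot on row 4; the z-row RHS becomes 0 − (-1)·(11/3) = 11/3.
Next entering variable (most negative z-row entry -8): r.
Ratio test on column r — row 1: (53/3)/3 = 53/9; row 2: entry -1 ≤ 0; row 3: (79/3)/2 = 79/6; row 4: (11/3)/1 = 11/3. Minimum is 11/3 at row 4 (p leaves); pivot element 1.
After the second pivot the z-row RHS is 11/3 − (-8)·(11/3) = 33.

33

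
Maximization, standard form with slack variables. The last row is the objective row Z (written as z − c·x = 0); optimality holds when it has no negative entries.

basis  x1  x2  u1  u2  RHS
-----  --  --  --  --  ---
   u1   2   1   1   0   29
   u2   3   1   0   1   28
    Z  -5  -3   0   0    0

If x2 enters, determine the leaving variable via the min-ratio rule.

Column x2 entries and ratios — u1: 29/1 = 29; u2: 28/1 = 28.
Smallest ratio is 28 in the row of u2, so u2 leaves.

u2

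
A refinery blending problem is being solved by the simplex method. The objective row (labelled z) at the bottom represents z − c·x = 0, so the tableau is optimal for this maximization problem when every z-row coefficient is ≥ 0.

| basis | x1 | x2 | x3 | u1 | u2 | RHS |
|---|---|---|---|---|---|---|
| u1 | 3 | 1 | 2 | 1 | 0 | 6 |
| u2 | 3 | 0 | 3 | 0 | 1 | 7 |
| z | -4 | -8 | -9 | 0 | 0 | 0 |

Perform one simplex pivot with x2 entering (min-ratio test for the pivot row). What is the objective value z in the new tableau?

Ratio test on column x2 — row 1: 6/1 = 6; row 2: entry 0 ≤ 0. Minimum is 6 at row 1 (u1 leaves); pivot element 1.
Pivot on row 1; the z-row RHS becomes 0 − (-8)·6 = 48.

48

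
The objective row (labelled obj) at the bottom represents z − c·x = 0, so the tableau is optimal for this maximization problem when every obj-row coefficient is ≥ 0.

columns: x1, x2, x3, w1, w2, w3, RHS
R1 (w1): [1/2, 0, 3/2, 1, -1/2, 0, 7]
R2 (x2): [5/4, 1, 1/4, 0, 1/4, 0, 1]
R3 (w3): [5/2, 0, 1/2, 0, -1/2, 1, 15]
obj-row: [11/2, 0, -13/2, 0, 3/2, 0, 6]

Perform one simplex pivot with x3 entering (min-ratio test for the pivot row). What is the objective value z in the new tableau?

32

Ratio test on column x3 — row 1: 7/(3/2) = 14/3; row 2: 1/(1/4) = 4; row 3: 15/(1/2) = 30. Minimum is 4 at row 2 (x2 leaves); pivot element 1/4.
Pivot on row 2; the obj-row RHS becomes 6 − (-13/2)·4 = 32.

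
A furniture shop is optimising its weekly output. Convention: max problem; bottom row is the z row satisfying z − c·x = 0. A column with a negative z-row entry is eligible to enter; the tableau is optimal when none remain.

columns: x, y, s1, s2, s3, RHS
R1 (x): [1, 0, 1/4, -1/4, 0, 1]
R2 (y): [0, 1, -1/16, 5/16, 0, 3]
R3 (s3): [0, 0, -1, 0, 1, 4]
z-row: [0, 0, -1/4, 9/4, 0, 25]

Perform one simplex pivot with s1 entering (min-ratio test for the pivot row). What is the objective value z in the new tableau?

Ratio test on column s1 — row 1: 1/(1/4) = 4; row 2: entry -1/16 ≤ 0; row 3: entry -1 ≤ 0. Minimum is 4 at row 1 (x leaves); pivot element 1/4.
Pivot on row 1; the z-row RHS becomes 25 − (-1/4)·4 = 26.

26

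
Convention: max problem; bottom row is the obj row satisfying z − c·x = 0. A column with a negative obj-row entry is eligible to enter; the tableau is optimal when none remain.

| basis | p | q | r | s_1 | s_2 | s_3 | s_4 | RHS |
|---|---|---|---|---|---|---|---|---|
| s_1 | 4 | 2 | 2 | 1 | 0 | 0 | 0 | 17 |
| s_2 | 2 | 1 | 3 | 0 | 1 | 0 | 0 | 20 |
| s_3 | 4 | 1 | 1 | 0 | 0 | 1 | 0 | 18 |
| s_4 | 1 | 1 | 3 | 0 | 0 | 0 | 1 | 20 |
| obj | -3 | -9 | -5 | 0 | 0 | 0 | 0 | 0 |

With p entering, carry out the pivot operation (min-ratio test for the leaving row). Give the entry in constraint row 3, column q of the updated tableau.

Ratio test on column p — row 1: 17/4 = 17/4; row 2: 20/2 = 10; row 3: 18/4 = 9/2; row 4: 20/1 = 20. Minimum is 17/4 at row 1 (s_1 leaves); pivot element 4.
Divide row 1 by 4; eliminate column p from the other rows.
Row 3 update in column q: 1 − 4·(1/2) = -1.

-1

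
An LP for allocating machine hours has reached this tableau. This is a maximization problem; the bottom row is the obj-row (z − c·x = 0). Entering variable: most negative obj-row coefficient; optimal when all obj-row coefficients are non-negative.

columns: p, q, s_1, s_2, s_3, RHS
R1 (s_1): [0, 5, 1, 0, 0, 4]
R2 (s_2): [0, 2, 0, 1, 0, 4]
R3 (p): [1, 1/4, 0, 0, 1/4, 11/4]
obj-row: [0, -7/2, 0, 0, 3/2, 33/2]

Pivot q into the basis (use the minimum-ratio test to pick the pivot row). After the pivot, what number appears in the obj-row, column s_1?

Ratio test on column q — row 1: 4/5 = 4/5; row 2: 4/2 = 2; row 3: (11/4)/(1/4) = 11. Minimum is 4/5 at row 1 (s_1 leaves); pivot element 5.
Divide row 1 by 5; eliminate column q from the other rows.
obj-row update in column s_1: 0 − (-7/2)·(1/5) = 7/10.

7/10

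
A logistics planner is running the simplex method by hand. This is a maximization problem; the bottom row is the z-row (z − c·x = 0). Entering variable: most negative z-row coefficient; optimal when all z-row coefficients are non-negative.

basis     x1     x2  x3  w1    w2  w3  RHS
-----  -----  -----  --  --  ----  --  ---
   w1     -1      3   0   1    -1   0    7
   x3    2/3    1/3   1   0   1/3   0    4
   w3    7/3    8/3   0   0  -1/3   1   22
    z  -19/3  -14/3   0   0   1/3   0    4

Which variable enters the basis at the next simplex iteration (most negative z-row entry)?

x1

Negative z-row entries: x1: -19/3, x2: -14/3.
The most negative is -19/3 in column x1, so x1 enters.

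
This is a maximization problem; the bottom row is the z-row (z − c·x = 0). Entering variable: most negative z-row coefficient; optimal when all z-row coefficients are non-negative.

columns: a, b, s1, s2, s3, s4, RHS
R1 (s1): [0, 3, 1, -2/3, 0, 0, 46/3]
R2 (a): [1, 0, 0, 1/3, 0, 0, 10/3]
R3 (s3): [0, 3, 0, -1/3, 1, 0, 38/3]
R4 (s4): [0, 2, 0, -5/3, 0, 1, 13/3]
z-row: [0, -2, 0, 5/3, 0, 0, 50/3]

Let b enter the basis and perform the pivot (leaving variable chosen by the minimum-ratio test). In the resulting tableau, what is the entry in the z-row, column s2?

0

Ratio test on column b — row 1: (46/3)/3 = 46/9; row 2: entry 0 ≤ 0; row 3: (38/3)/3 = 38/9; row 4: (13/3)/2 = 13/6. Minimum is 13/6 at row 4 (s4 leaves); pivot element 2.
Divide row 4 by 2; eliminate column b from the other rows.
z-row update in column s2: 5/3 − (-2)·(-5/6) = 0.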